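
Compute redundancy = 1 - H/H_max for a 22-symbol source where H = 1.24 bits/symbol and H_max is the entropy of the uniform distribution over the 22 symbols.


H_max = log2(K) = log2(22) = 4.4594 bits/symbol. Redundancy = 1 - H/H_max = 1 - 1.24/4.4594 = 1 - 0.2781 = 0.7219

0.7219


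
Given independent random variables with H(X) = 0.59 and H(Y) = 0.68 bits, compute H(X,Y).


For independent variables, H(X,Y) = H(X) + H(Y) = 0.59 + 0.68 = 1.27

1.27 bits


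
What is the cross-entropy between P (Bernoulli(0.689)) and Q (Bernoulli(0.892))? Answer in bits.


H(P,Q) = -p*log2(q) - (1-p)*log2(1-q). -0.689*log2(0.892) = 0.113605; -0.311*log2(0.108) = 0.998589. H(P,Q) = 0.113605 + 0.998589 = 1.1122

1.1122 bits


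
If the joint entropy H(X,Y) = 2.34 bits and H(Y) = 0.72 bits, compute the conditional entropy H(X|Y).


H(X|Y) = H(X,Y) - H(Y) = 2.34 - 0.72 = 1.62

1.62 bits


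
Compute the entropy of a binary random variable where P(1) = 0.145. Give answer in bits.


H = -p*log2(p) - (1-p)*log2(1-p). -0.145*log2(0.145) = 0.403952; -0.855*log2(0.855) = 0.193233. H = 0.403952 + 0.193233 = 0.5972

0.5972 bits


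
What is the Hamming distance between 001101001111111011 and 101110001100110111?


Count differing positions: ^ . . . ^ ^ . . . . ^ ^ . . ^ ^ . . = 7 differences

7


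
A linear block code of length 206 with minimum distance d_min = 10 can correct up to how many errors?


Correction capability = floor((d-1)/2) = floor((10-1)/2) = 4

4 errors


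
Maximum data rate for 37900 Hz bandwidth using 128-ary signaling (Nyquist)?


Rate = 2 * B * log2(M) = 2 * 37900 * 7.0 = 530600.0

530600.0 bps


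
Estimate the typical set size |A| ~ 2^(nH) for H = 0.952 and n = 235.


log2|A_typical| = nH = 235 * 0.952 = 223.72, so |A_typical| ~ 2^223.72 = 2.220e+67

2.220e+67


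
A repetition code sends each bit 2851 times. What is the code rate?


Rate = k/n = 1/2851

1/2851


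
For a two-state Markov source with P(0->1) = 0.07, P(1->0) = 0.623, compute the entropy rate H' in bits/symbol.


Stationary distribution: pi_0 = p10/(p01+p10) = 0.899, pi_1 = 0.101. Entropy rate H' = pi_0*H(p01) + pi_1*H(p10) = 0.899*0.3659 + 0.101*0.9559 = 0.4255

0.4255 bits/symbol


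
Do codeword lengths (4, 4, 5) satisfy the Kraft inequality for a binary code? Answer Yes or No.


Kraft sum = sum(2^(-l_i)) = 0.1562, need <= 1. Result: satisfied (a binary prefix-free code with these lengths exists)

Yes


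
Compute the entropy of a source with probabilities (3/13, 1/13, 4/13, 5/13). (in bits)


H = -sum(p_i * log2(p_i)). Terms: -(3/13)*log2(3/13) = 0.488187; -(1/13)*log2(1/13) = 0.284649; -(4/13)*log2(4/13) = 0.523212; -(5/13)*log2(5/13) = 0.530197. H = 0.488187 + 0.284649 + 0.523212 + 0.530197 = 1.8262

1.8262 bits


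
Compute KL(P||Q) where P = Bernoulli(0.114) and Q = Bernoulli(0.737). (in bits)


KL = p*log2(p/q) + (1-p)*log2((1-p)/(1-q)) = 0.114*log2(0.114/0.737) + 0.886*log2(0.886/0.263) = 1.2455

1.2455 bits


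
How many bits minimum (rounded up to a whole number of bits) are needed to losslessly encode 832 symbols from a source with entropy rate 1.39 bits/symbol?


Minimum bits >= n * H = 832 * 1.39 = 1156.48, rounded up to a whole number of bits = 1157

1157 bits


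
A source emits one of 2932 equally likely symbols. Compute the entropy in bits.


H = log2(n) = log2(2932) = 11.5177

11.5177 bits


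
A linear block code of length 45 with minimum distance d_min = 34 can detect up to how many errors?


Detection capability = d_min - 1 = 34 - 1 = 33

33 errors


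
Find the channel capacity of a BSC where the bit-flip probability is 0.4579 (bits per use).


H(p) = -p*log2(p) - (1-p)*log2(1-p) = -0.4579*log2(0.4579) - 0.5421*log2(0.5421) = 0.516005 + 0.478874 = 0.9949. C = 1 - H(p) = 1 - 0.9949 = 0.0051

0.0051 bits


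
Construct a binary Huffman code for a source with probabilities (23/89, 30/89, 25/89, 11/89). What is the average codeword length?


Huffman construction (repeatedly merge the two least-probable nodes; each merge adds 1 bit to every symbol beneath it): 11/89 + 23/89 = 34/89; 25/89 + 30/89 = 55/89; 34/89 + 55/89 = 1. Resulting codeword lengths (in the order the probabilities were given): (2, 2, 2, 2). L_avg = sum(p_i * l_i) = 23/89*2 + 30/89*2 + 25/89*2 + 11/89*2 = 2

2.0 bits


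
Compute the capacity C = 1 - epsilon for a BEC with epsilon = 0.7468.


C = 1 - epsilon = 1 - 0.7468 = 0.2532

0.2532 bits


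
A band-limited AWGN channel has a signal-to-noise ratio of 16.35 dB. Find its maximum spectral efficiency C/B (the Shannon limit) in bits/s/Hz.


SNR_linear = 10^(16.35/10) = 43.1519; C/B = log2(1 + SNR_linear) = log2(1 + 43.1519) = 5.4644

5.4644 bits/s/Hz


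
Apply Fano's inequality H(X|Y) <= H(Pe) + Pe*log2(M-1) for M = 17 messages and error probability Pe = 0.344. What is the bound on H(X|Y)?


H(Pe) = -Pe*log2(Pe) - (1-Pe)*log2(1-Pe) = -0.344*log2(0.344) - 0.656*log2(0.656) = 0.529595 + 0.399000 = 0.9286. Pe*log2(M-1) = 0.344*log2(16) = 1.376000. Bound = H(Pe) + Pe*log2(M-1) = 0.529595 + 0.399000 + 1.376000 = 2.3046

2.3046 bits


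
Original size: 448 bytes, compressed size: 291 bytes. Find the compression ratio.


Ratio = original / compressed = 448 / 291 = 1.5395

1.5395


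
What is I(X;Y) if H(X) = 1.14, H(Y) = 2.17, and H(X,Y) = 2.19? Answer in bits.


I(X;Y) = H(X) + H(Y) - H(X,Y) = 1.14 + 2.17 - 2.19 = 1.12

1.12 bits


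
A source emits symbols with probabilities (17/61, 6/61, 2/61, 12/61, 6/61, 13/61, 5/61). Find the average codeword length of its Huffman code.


Huffman construction (repeatedly merge the two least-probable nodes; each merge adds 1 bit to every symbol beneath it): 2/61 + 5/61 = 7/61; 6/61 + 6/61 = 12/61; 7/61 + 12/61 = 19/61; 12/61 + 13/61 = 25/61; 17/61 + 19/61 = 36/61; 25/61 + 36/61 = 1. Resulting codeword lengths (in the order the probabilities were given): (2, 3, 4, 3, 3, 2, 4). L_avg = sum(p_i * l_i) = 17/61*2 + 6/61*3 + 2/61*4 + 12/61*3 + 6/61*3 + 13/61*2 + 5/61*4 = 160/61 = 2.623

2.623 bits


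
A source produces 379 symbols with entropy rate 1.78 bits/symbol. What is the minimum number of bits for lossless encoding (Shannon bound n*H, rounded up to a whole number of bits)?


Minimum bits >= n * H = 379 * 1.78 = 674.62, rounded up to a whole number of bits = 675

675 bits


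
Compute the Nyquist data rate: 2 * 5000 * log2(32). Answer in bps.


Rate = 2 * B * log2(M) = 2 * 5000 * 5.0 = 50000.0

50000.0 bps


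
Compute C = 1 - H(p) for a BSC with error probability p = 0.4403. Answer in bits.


H(p) = -p*log2(p) - (1-p)*log2(1-p) = -0.4403*log2(0.4403) - 0.5597*log2(0.5597) = 0.521069 + 0.468622 = 0.9897. C = 1 - H(p) = 1 - 0.9897 = 0.0103

0.0103 bits


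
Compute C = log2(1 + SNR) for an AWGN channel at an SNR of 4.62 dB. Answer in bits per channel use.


SNR_linear = 10^(4.62/10) = 2.8973; C = log2(1 + SNR_linear) = log2(1 + 2.8973) = 1.9625

1.9625 bits/channel use


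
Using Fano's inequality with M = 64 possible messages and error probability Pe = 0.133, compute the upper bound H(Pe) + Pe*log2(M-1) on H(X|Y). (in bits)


H(Pe) = -Pe*log2(Pe) - (1-Pe)*log2(1-Pe) = -0.133*log2(0.133) - 0.867*log2(0.867) = 0.387097 + 0.178512 = 0.5656. Pe*log2(M-1) = 0.133*log2(63) = 0.794978. Bound = H(Pe) + Pe*log2(M-1) = 0.387097 + 0.178512 + 0.794978 = 1.3606

1.3606 bits


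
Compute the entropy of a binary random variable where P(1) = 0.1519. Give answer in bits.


H = -p*log2(p) - (1-p)*log2(1-p). -0.1519*log2(0.1519) = 0.412987; -0.8481*log2(0.8481) = 0.201588. H = 0.412987 + 0.201588 = 0.6146

0.6146 bits


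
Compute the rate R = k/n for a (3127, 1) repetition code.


Rate = k/n = 1/3127

1/3127


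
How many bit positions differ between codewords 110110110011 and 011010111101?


Count differing positions: ^ . ^ ^ . . . . ^ ^ ^ . = 6 differences

6


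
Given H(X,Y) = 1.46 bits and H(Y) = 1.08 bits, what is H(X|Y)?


H(X|Y) = H(X,Y) - H(Y) = 1.46 - 1.08 = 0.38

0.38 bits


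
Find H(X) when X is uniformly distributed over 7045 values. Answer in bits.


H = log2(n) = log2(7045) = 12.7824

12.7824 bits


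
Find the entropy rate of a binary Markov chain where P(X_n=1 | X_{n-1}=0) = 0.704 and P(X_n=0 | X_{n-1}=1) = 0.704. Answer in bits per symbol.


Stationary distribution: pi_0 = p10/(p01+p10) = 0.5, pi_1 = 0.5. Entropy rate H' = pi_0*H(p01) + pi_1*H(p10) = 0.5*0.8763 + 0.5*0.8763 = 0.8763

0.8763 bits/symbol


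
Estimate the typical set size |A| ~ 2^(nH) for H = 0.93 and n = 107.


log2|A_typical| = nH = 107 * 0.93 = 99.51, so |A_typical| ~ 2^99.51 = 9.026e+29

9.026e+29


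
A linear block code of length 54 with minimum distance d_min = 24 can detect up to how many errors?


Detection capability = d_min - 1 = 24 - 1 = 23

23 errors


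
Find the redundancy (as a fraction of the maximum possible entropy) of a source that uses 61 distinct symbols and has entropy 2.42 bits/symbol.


H_max = log2(K) = log2(61) = 5.9307 bits/symbol. Redundancy = 1 - H/H_max = 1 - 2.42/5.9307 = 1 - 0.408 = 0.592

0.592


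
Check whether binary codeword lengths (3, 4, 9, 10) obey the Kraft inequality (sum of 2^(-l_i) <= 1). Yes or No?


Kraft sum = sum(2^(-l_i)) = 0.1904, need <= 1. Result: satisfied (a binary prefix-free code with these lengths exists)

Yes


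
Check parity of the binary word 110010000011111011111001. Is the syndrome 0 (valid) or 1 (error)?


Syndrome = XOR of all bits = 1 XOR 1 XOR 0 XOR 0 XOR 1 XOR 0 XOR 0 XOR 0 XOR 0 XOR 0 XOR 1 XOR 1 XOR 1 XOR 1 XOR 1 XOR 0 XOR 1 XOR 1 XOR 1 XOR 1 XOR 1 XOR 0 XOR 0 XOR 1 = 0

0


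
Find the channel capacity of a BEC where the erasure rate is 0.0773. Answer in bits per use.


C = 1 - epsilon = 1 - 0.0773 = 0.9227

0.9227 bits


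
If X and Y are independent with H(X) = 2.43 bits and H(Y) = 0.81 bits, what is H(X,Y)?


For independent variables, H(X,Y) = H(X) + H(Y) = 2.43 + 0.81 = 3.24

3.24 bits


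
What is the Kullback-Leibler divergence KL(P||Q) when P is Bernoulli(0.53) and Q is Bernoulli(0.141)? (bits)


KL = p*log2(p/q) + (1-p)*log2((1-p)/(1-q)) = 0.53*log2(0.53/0.141) + 0.47*log2(0.47/0.859) = 0.6036

0.6036 bits


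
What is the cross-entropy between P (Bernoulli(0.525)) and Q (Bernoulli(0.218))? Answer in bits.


H(P,Q) = -p*log2(q) - (1-p)*log2(1-q). -0.525*log2(0.218) = 1.153740; -0.475*log2(0.782) = 0.168511. H(P,Q) = 1.153740 + 0.168511 = 1.3223

1.3223 bits


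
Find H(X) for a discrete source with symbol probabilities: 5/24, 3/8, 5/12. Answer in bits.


H = -sum(p_i * log2(p_i)). Terms: -(5/24)*log2(5/24) = 0.471466; -(3/8)*log2(3/8) = 0.530639; -(5/12)*log2(5/12) = 0.526264. H = 0.471466 + 0.530639 + 0.526264 = 1.5284

1.5284 bits


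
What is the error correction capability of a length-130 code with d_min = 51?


Correction capability = floor((d-1)/2) = floor((51-1)/2) = 25

25 errors


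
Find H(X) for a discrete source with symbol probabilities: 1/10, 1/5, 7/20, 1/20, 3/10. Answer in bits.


H = -sum(p_i * log2(p_i)). Terms: -(1/10)*log2(1/10) = 0.332193; -(1/5)*log2(1/5) = 0.464386; -(7/20)*log2(7/20) = 0.530101; -(1/20)*log2(1/20) = 0.216096; -(3/10)*log2(3/10) = 0.521090. H = 0.332193 + 0.464386 + 0.530101 + 0.216096 + 0.521090 = 2.0639

2.0639 bits


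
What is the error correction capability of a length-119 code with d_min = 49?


Correction capability = floor((d-1)/2) = floor((49-1)/2) = 24

24 errors


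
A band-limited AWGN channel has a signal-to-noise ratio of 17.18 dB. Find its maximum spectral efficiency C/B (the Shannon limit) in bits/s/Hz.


SNR_linear = 10^(17.18/10) = 52.2396; C/B = log2(1 + SNR_linear) = log2(1 + 52.2396) = 5.7344

5.7344 bits/s/Hz


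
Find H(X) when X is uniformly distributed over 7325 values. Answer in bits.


H = log2(n) = log2(7325) = 12.8386

12.8386 bits


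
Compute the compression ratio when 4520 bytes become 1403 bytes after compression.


Ratio = original / compressed = 4520 / 1403 = 3.2217

3.2217


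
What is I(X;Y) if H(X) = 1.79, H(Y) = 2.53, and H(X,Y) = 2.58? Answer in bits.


I(X;Y) = H(X) + H(Y) - H(X,Y) = 1.79 + 2.53 - 2.58 = 1.74

1.74 bits


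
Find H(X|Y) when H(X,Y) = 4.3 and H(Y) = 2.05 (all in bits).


H(X|Y) = H(X,Y) - H(Y) = 4.3 - 2.05 = 2.25

2.25 bits


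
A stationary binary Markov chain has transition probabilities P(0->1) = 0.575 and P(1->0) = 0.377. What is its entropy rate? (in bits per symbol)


Stationary distribution: pi_0 = p10/(p01+p10) = 0.396, pi_1 = 0.604. Entropy rate H' = pi_0*H(p01) + pi_1*H(p10) = 0.396*0.9837 + 0.604*0.9559 = 0.9669

0.9669 bits/symbol


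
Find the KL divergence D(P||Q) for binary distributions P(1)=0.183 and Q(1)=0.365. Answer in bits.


KL = p*log2(p/q) + (1-p)*log2((1-p)/(1-q)) = 0.183*log2(0.183/0.365) + 0.817*log2(0.817/0.635) = 0.1148

0.1148 bits


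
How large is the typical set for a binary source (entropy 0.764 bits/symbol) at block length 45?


log2|A_typical| = nH = 45 * 0.764 = 34.38, so |A_typical| ~ 2^34.38 = 2.236e+10

2.236e+10


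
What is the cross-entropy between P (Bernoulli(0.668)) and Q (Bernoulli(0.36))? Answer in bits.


H(P,Q) = -p*log2(q) - (1-p)*log2(1-q). -0.668*log2(0.36) = 0.984586; -0.332*log2(0.64) = 0.213760. H(P,Q) = 0.984586 + 0.213760 = 1.1983

1.1983 bits


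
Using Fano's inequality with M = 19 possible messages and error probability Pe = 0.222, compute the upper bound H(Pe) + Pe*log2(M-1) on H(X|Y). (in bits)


H(Pe) = -Pe*log2(Pe) - (1-Pe)*log2(1-Pe) = -0.222*log2(0.222) - 0.778*log2(0.778) = 0.482044 + 0.281759 = 0.7638. Pe*log2(M-1) = 0.222*log2(18) = 0.925723. Bound = H(Pe) + Pe*log2(M-1) = 0.482044 + 0.281759 + 0.925723 = 1.6895

1.6895 bits


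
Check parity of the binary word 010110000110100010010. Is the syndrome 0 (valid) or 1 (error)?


Syndrome = XOR of all bits = 0 XOR 1 XOR 0 XOR 1 XOR 1 XOR 0 XOR 0 XOR 0 XOR 0 XOR 1 XOR 1 XOR 0 XOR 1 XOR 0 XOR 0 XOR 0 XOR 1 XOR 0 XOR 0 XOR 1 XOR 0 = 0

0


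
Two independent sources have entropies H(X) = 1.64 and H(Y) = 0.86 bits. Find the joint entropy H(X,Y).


For independent variables, H(X,Y) = H(X) + H(Y) = 1.64 + 0.86 = 2.5

2.5 bits


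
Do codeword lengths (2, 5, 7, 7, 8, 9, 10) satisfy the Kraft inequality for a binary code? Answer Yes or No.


Kraft sum = sum(2^(-l_i)) = 0.3037, need <= 1. Result: satisfied (a binary prefix-free code with these lengths exists)

Yes


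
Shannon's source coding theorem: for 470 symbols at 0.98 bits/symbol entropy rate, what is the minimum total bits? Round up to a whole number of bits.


Minimum bits >= n * H = 470 * 0.98 = 460.6, rounded up to a whole number of bits = 461

461 bits


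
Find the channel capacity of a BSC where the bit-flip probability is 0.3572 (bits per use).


H(p) = -p*log2(p) - (1-p)*log2(1-p) = -0.3572*log2(0.3572) - 0.6428*log2(0.6428) = 0.530512 + 0.409822 = 0.9403. C = 1 - H(p) = 1 - 0.9403 = 0.0597

0.0597 bits


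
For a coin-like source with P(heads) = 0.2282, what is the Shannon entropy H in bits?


H = -p*log2(p) - (1-p)*log2(1-p). -0.2282*log2(0.2282) = 0.486438; -0.7718*log2(0.7718) = 0.288422. H = 0.486438 + 0.288422 = 0.7749

0.7749 bits


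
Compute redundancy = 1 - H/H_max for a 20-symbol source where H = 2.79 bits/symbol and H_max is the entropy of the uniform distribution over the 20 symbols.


H_max = log2(K) = log2(20) = 4.3219 bits/symbol. Redundancy = 1 - H/H_max = 1 - 2.79/4.3219 = 1 - 0.6455 = 0.3545

0.3545


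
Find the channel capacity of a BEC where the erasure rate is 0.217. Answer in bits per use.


C = 1 - epsilon = 1 - 0.217 = 0.783

0.783 bits


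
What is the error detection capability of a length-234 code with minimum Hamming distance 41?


Detection capability = d_min - 1 = 41 - 1 = 40

40 errors


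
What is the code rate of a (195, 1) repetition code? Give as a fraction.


Rate = k/n = 1/195

1/195


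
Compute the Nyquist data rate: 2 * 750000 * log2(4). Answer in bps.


Rate = 2 * B * log2(M) = 2 * 750000 * 2.0 = 3000000.0

3000000.0 bps


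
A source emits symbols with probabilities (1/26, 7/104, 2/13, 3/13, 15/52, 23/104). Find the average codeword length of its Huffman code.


Huffman construction (repeatedly merge the two least-probable nodes; each merge adds 1 bit to every symbol beneath it): 1/26 + 7/104 = 11/104; 11/104 + 2/13 = 27/104; 23/104 + 3/13 = 47/104; 27/104 + 15/52 = 57/104; 47/104 + 57/104 = 1. Resulting codeword lengths (in the order the probabilities were given): (4, 4, 3, 2, 2, 2). L_avg = sum(p_i * l_i) = 1/26*4 + 7/104*4 + 2/13*3 + 3/13*2 + 15/52*2 + 23/104*2 = 123/52 = 2.3654

2.3654 bits


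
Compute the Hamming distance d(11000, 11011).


Count differing positions: . . . ^ ^ = 2 differences

2


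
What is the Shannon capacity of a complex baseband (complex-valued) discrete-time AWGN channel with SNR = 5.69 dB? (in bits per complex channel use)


SNR_linear = 10^(5.69/10) = 3.7068; C = log2(1 + SNR_linear) = log2(1 + 3.7068) = 2.2347

2.2347 bits/channel use


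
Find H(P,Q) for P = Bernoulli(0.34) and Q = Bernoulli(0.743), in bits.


H(P,Q) = -p*log2(q) - (1-p)*log2(1-q). -0.34*log2(0.743) = 0.145712; -0.66*log2(0.257) = 1.293705. H(P,Q) = 0.145712 + 1.293705 = 1.4394

1.4394 bits


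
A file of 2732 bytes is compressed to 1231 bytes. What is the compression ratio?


Ratio = original / compressed = 2732 / 1231 = 2.2193

2.2193


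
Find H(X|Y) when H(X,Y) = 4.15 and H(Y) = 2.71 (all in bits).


H(X|Y) = H(X,Y) - H(Y) = 4.15 - 2.71 = 1.44

1.44 bits


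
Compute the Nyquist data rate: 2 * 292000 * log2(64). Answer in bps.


Rate = 2 * B * log2(M) = 2 * 292000 * 6.0 = 3504000.0

3504000.0 bps


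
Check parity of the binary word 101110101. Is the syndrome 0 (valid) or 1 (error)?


Syndrome = XOR of all bits = 1 XOR 0 XOR 1 XOR 1 XOR 1 XOR 0 XOR 1 XOR 0 XOR 1 = 0

0


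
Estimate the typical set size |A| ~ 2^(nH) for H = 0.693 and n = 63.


log2|A_typical| = nH = 63 * 0.693 = 43.659, so |A_typical| ~ 2^43.659 = 1.389e+13

1.389e+13


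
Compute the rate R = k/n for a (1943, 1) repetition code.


Rate = k/n = 1/1943

1/1943


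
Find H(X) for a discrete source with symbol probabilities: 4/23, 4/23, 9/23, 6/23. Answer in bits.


H = -sum(p_i * log2(p_i)). Terms: -(4/23)*log2(4/23) = 0.438880; -(4/23)*log2(4/23) = 0.438880; -(9/23)*log2(9/23) = 0.529684; -(6/23)*log2(6/23) = 0.505722. H = 0.438880 + 0.438880 + 0.529684 + 0.505722 = 1.9132

1.9132 bits


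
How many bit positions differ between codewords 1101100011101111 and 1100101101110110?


Count differing positions: . . . ^ . . ^ ^ ^ . . ^ ^ . . ^ = 7 differences

7


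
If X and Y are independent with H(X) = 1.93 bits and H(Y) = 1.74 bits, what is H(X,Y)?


For independent variables, H(X,Y) = H(X) + H(Y) = 1.93 + 1.74 = 3.67

3.67 bits


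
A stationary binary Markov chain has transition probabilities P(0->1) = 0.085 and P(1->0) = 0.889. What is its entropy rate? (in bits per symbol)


Stationary distribution: pi_0 = p10/(p01+p10) = 0.9127, pi_1 = 0.0873. Entropy rate H' = pi_0*H(p01) + pi_1*H(p10) = 0.9127*0.4196 + 0.0873*0.5029 = 0.4268

0.4268 bits/symbol


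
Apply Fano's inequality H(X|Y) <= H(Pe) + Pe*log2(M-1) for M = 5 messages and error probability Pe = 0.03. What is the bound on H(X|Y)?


H(Pe) = -Pe*log2(Pe) - (1-Pe)*log2(1-Pe) = -0.03*log2(0.03) - 0.97*log2(0.97) = 0.151767 + 0.042625 = 0.1944. Pe*log2(M-1) = 0.03*log2(4) = 0.060000. Bound = H(Pe) + Pe*log2(M-1) = 0.151767 + 0.042625 + 0.060000 = 0.2544

0.2544 bits


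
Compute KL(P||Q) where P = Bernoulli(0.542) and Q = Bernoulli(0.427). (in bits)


KL = p*log2(p/q) + (1-p)*log2((1-p)/(1-q)) = 0.542*log2(0.542/0.427) + 0.458*log2(0.458/0.573) = 0.0385

0.0385 bits


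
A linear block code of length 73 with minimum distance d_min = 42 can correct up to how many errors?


Correction capability = floor((d-1)/2) = floor((42-1)/2) = 20

20 errors


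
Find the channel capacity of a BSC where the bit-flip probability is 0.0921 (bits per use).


H(p) = -p*log2(p) - (1-p)*log2(1-p) = -0.0921*log2(0.0921) - 0.9079*log2(0.9079) = 0.316884 + 0.126556 = 0.4434. C = 1 - H(p) = 1 - 0.4434 = 0.5566

0.5566 bits


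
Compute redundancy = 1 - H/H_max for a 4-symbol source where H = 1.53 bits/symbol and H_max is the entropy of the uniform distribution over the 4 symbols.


H_max = log2(K) = log2(4) = 2.0 bits/symbol. Redundancy = 1 - H/H_max = 1 - 1.53/2.0 = 1 - 0.765 = 0.235

0.235


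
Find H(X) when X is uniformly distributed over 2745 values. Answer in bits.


H = log2(n) = log2(2745) = 11.4226

11.4226 bits


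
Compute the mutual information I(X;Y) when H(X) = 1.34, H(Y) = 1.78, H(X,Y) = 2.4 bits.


I(X;Y) = H(X) + H(Y) - H(X,Y) = 1.34 + 1.78 - 2.4 = 0.72

0.72 bits


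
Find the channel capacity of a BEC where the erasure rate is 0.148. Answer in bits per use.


C = 1 - epsilon = 1 - 0.148 = 0.852

0.852 bits


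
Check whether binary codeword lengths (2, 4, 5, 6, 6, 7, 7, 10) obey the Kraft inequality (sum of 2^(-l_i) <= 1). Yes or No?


Kraft sum = sum(2^(-l_i)) = 0.3916, need <= 1. Result: satisfied (a binary prefix-free code with these lengths exists)

Yes


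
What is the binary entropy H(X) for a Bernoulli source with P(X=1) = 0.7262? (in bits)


H = -p*log2(p) - (1-p)*log2(1-p). -0.7262*log2(0.7262) = 0.335186; -0.2738*log2(0.2738) = 0.511679. H = 0.335186 + 0.511679 = 0.8469

0.8469 bits


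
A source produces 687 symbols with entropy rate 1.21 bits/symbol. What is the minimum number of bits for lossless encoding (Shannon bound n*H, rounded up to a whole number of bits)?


Minimum bits >= n * H = 687 * 1.21 = 831.27, rounded up to a whole number of bits = 832

832 bits


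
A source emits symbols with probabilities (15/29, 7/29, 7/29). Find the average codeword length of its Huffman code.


Huffman construction (repeatedly merge the two least-probable nodes; each merge adds 1 bit to every symbol beneath it): 7/29 + 7/29 = 14/29; 14/29 + 15/29 = 1. Resulting codeword lengths (in the order the probabilities were given): (1, 2, 2). L_avg = sum(p_i * l_i) = 15/29*1 + 7/29*2 + 7/29*2 = 43/29 = 1.4828

1.4828 bits


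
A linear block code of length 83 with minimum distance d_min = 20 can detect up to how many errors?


Detection capability = d_min - 1 = 20 - 1 = 19

19 errors


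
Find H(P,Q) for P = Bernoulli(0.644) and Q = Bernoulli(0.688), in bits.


H(P,Q) = -p*log2(q) - (1-p)*log2(1-q). -0.644*log2(0.688) = 0.347451; -0.356*log2(0.312) = 0.598216. H(P,Q) = 0.347451 + 0.598216 = 0.9457

0.9457 bits


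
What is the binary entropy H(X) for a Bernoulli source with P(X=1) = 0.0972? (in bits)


H = -p*log2(p) - (1-p)*log2(1-p). -0.0972*log2(0.0972) = 0.326874; -0.9028*log2(0.9028) = 0.133183. H = 0.326874 + 0.133183 = 0.4601

0.4601 bits


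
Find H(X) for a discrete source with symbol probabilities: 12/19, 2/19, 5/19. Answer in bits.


H = -sum(p_i * log2(p_i)). Terms: -(12/19)*log2(12/19) = 0.418715; -(2/19)*log2(2/19) = 0.341887; -(5/19)*log2(5/19) = 0.506842. H = 0.418715 + 0.341887 + 0.506842 = 1.2674

1.2674 bits


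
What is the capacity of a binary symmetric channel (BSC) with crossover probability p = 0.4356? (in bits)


H(p) = -p*log2(p) - (1-p)*log2(1-p) = -0.4356*log2(0.4356) - 0.5644*log2(0.5644) = 0.522251 + 0.465749 = 0.988. C = 1 - H(p) = 1 - 0.988 = 0.012

0.012 bits


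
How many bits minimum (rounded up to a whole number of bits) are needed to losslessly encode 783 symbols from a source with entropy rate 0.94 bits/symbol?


Minimum bits >= n * H = 783 * 0.94 = 736.02, rounded up to a whole number of bits = 737

737 bits


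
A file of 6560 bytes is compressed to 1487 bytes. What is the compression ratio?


Ratio = original / compressed = 6560 / 1487 = 4.4116

4.4116


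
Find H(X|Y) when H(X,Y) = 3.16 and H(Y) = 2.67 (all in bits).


H(X|Y) = H(X,Y) - H(Y) = 3.16 - 2.67 = 0.49

0.49 bits


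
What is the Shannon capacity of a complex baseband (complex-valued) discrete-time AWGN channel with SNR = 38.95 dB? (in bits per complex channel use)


SNR_linear = 10^(38.95/10) = 7852.3563; C = log2(1 + SNR_linear) = log2(1 + 7852.3563) = 12.9391

12.9391 bits/channel use


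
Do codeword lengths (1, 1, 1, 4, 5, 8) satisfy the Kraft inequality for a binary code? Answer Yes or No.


Kraft sum = sum(2^(-l_i)) = 1.5977, need <= 1. Result: violated (a binary prefix-free code with these lengths cannot exist)

No


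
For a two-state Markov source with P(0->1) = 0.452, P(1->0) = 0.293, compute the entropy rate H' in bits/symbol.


Stationary distribution: pi_0 = p10/(p01+p10) = 0.3933, pi_1 = 0.6067. Entropy rate H' = pi_0*H(p01) + pi_1*H(p10) = 0.3933*0.9933 + 0.6067*0.8726 = 0.9201

0.9201 bits/symbol


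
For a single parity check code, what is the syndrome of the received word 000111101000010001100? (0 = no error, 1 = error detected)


Syndrome = XOR of all bits = 0 XOR 0 XOR 0 XOR 1 XOR 1 XOR 1 XOR 1 XOR 0 XOR 1 XOR 0 XOR 0 XOR 0 XOR 0 XOR 1 XOR 0 XOR 0 XOR 0 XOR 1 XOR 1 XOR 0 XOR 0 = 0

0


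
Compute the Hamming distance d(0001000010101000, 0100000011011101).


Count differing positions: . ^ . ^ . . . . . ^ ^ ^ . ^ . ^ = 7 differences

7


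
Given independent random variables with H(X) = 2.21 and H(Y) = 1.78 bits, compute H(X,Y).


For independent variables, H(X,Y) = H(X) + H(Y) = 2.21 + 1.78 = 3.99

3.99 bits


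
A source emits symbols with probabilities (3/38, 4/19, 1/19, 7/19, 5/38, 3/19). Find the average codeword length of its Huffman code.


Huffman construction (repeatedly merge the two least-probable nodes; each merge adds 1 bit to every symbol beneath it): 1/19 + 3/38 = 5/38; 5/38 + 5/38 = 5/19; 3/19 + 4/19 = 7/19; 5/19 + 7/19 = 12/19; 7/19 + 12/19 = 1. Resulting codeword lengths (in the order the probabilities were given): (4, 2, 4, 2, 3, 2). L_avg = sum(p_i * l_i) = 3/38*4 + 4/19*2 + 1/19*4 + 7/19*2 + 5/38*3 + 3/19*2 = 91/38 = 2.3947

2.3947 bits


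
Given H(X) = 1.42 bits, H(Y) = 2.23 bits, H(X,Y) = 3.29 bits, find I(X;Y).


I(X;Y) = H(X) + H(Y) - H(X,Y) = 1.42 + 2.23 - 3.29 = 0.36

0.36 bits


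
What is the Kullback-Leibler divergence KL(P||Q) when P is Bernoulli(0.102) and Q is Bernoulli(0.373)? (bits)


KL = p*log2(p/q) + (1-p)*log2((1-p)/(1-q)) = 0.102*log2(0.102/0.373) + 0.898*log2(0.898/0.627) = 0.2746

0.2746 bits


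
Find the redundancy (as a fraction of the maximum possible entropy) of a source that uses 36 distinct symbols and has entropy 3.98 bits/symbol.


H_max = log2(K) = log2(36) = 5.1699 bits/symbol. Redundancy = 1 - H/H_max = 1 - 3.98/5.1699 = 1 - 0.7698 = 0.2302

0.2302


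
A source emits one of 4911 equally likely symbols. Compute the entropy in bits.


H = log2(n) = log2(4911) = 12.2618

12.2618 bits


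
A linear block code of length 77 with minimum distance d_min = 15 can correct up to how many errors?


Correction capability = floor((d-1)/2) = floor((15-1)/2) = 7

7 errors


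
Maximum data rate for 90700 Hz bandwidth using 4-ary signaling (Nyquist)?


Rate = 2 * B * log2(M) = 2 * 90700 * 2.0 = 362800.0

362800.0 bps


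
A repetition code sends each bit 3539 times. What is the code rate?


Rate = k/n = 1/3539

1/3539


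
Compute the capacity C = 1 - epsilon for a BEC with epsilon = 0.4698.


C = 1 - epsilon = 1 - 0.4698 = 0.5302

0.5302 bits


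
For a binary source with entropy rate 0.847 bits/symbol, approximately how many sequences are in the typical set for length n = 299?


log2|A_typical| = nH = 299 * 0.847 = 253.253, so |A_typical| ~ 2^253.253 = 1.725e+76

1.725e+76


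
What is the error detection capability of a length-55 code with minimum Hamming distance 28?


Detection capability = d_min - 1 = 28 - 1 = 27

27 errors


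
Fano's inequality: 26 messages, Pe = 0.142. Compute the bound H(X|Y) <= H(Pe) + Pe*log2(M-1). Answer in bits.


H(Pe) = -Pe*log2(Pe) - (1-Pe)*log2(1-Pe) = -0.142*log2(0.142) - 0.858*log2(0.858) = 0.399877 + 0.189575 = 0.5895. Pe*log2(M-1) = 0.142*log2(25) = 0.659428. Bound = H(Pe) + Pe*log2(M-1) = 0.399877 + 0.189575 + 0.659428 = 1.2489

1.2489 bits


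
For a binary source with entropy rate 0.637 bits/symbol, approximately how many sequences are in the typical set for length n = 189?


log2|A_typical| = nH = 189 * 0.637 = 120.393, so |A_typical| ~ 2^120.393 = 1.745e+36

1.745e+36


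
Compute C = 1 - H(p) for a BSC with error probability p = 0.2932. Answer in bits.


H(p) = -p*log2(p) - (1-p)*log2(1-p) = -0.2932*log2(0.2932) - 0.7068*log2(0.7068) = 0.518977 + 0.353842 = 0.8728. C = 1 - H(p) = 1 - 0.8728 = 0.1272

0.1272 bits


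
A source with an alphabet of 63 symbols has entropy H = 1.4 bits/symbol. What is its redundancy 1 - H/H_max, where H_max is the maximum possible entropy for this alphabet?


H_max = log2(K) = log2(63) = 5.9773 bits/symbol. Redundancy = 1 - H/H_max = 1 - 1.4/5.9773 = 1 - 0.2342 = 0.7658

0.7658


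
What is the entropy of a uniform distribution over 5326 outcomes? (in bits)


H = log2(n) = log2(5326) = 12.3788

12.3788 bits


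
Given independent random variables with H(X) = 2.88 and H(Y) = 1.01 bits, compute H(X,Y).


For independent variables, H(X,Y) = H(X) + H(Y) = 2.88 + 1.01 = 3.89

3.89 bits


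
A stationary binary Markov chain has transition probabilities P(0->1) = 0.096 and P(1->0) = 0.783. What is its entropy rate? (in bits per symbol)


Stationary distribution: pi_0 = p10/(p01+p10) = 0.8908, pi_1 = 0.1092. Entropy rate H' = pi_0*H(p01) + pi_1*H(p10) = 0.8908*0.4562 + 0.1092*0.7547 = 0.4888

0.4888 bits/symbol


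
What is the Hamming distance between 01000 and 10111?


Count differing positions: ^ ^ ^ ^ ^ = 5 differences

5


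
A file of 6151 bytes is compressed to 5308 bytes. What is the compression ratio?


Ratio = original / compressed = 6151 / 5308 = 1.1588

1.1588


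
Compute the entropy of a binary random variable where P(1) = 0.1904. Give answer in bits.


H = -p*log2(p) - (1-p)*log2(1-p). -0.1904*log2(0.1904) = 0.455607; -0.8096*log2(0.8096) = 0.246700. H = 0.455607 + 0.246700 = 0.7023

0.7023 bits


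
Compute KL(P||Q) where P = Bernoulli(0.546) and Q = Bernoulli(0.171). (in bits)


KL = p*log2(p/q) + (1-p)*log2((1-p)/(1-q)) = 0.546*log2(0.546/0.171) + 0.454*log2(0.454/0.829) = 0.5201

0.5201 bits


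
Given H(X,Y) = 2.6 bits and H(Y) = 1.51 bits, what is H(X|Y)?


H(X|Y) = H(X,Y) - H(Y) = 2.6 - 1.51 = 1.09

1.09 bits


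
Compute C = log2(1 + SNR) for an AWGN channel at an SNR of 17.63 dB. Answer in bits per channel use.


SNR_linear = 10^(17.63/10) = 57.9429; C = log2(1 + SNR_linear) = log2(1 + 57.9429) = 5.8812

5.8812 bits/channel use


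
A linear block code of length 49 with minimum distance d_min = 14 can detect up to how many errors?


Detection capability = d_min - 1 = 14 - 1 = 13

13 errors


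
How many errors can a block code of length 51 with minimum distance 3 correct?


Correction capability = floor((d-1)/2) = floor((3-1)/2) = 1

1 errors


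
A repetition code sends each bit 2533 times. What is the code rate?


Rate = k/n = 1/2533

1/2533


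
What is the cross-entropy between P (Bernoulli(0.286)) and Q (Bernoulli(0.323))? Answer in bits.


H(P,Q) = -p*log2(q) - (1-p)*log2(1-q). -0.286*log2(0.323) = 0.466293; -0.714*log2(0.677) = 0.401819. H(P,Q) = 0.466293 + 0.401819 = 0.8681

0.8681 bits


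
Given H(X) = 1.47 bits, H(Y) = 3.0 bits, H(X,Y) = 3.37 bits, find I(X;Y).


I(X;Y) = H(X) + H(Y) - H(X,Y) = 1.47 + 3.0 - 3.37 = 1.1

1.1 bits


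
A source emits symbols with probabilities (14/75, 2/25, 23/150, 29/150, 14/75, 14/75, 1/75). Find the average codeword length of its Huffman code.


Huffman construction (repeatedly merge the two least-probable nodes; each merge adds 1 bit to every symbol beneath it): 1/75 + 2/25 = 7/75; 7/75 + 23/150 = 37/150; 14/75 + 14/75 = 28/75; 14/75 + 29/150 = 19/50; 37/150 + 28/75 = 31/50; 19/50 + 31/50 = 1. Resulting codeword lengths (in the order the probabilities were given): (3, 4, 3, 2, 3, 2, 4). L_avg = sum(p_i * l_i) = 14/75*3 + 2/25*4 + 23/150*3 + 29/150*2 + 14/75*3 + 14/75*2 + 1/75*4 = 407/150 = 2.7133

2.7133 bits


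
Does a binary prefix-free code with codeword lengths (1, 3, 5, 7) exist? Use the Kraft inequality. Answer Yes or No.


Kraft sum = sum(2^(-l_i)) = 0.6641, need <= 1. Result: satisfied (a binary prefix-free code with these lengths exists)

Yes


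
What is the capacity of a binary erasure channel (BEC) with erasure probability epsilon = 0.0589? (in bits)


C = 1 - epsilon = 1 - 0.0589 = 0.9411

0.9411 bits


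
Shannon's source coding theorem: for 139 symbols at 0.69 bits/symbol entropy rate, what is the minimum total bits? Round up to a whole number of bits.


Minimum bits >= n * H = 139 * 0.69 = 95.91, rounded up to a whole number of bits = 96

96 bits


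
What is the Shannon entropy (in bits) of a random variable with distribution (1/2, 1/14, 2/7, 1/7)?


H = -sum(p_i * log2(p_i)). Terms: -(1/2)*log2(1/2) = 0.500000; -(1/14)*log2(1/14) = 0.271954; -(2/7)*log2(2/7) = 0.516387; -(1/7)*log2(1/7) = 0.401051. H = 0.500000 + 0.271954 + 0.516387 + 0.401051 = 1.6894

1.6894 bits


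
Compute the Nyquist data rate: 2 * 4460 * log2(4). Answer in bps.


Rate = 2 * B * log2(M) = 2 * 4460 * 2.0 = 17840.0

17840.0 bps


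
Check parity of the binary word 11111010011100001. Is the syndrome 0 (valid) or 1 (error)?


Syndrome = XOR of all bits = 1 XOR 1 XOR 1 XOR 1 XOR 1 XOR 0 XOR 1 XOR 0 XOR 0 XOR 1 XOR 1 XOR 1 XOR 0 XOR 0 XOR 0 XOR 0 XOR 1 = 0

0


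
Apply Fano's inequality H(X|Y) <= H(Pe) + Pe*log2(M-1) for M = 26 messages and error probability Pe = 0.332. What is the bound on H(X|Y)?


H(Pe) = -Pe*log2(Pe) - (1-Pe)*log2(1-Pe) = -0.332*log2(0.332) - 0.668*log2(0.668) = 0.528127 + 0.388829 = 0.917. Pe*log2(M-1) = 0.332*log2(25) = 1.541760. Bound = H(Pe) + Pe*log2(M-1) = 0.528127 + 0.388829 + 1.541760 = 2.4587

2.4587 bits


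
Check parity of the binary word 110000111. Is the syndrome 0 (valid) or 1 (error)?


Syndrome = XOR of all bits = 1 XOR 1 XOR 0 XOR 0 XOR 0 XOR 0 XOR 1 XOR 1 XOR 1 = 1

1


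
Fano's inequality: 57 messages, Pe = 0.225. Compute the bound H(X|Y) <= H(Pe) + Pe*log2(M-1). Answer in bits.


H(Pe) = -Pe*log2(Pe) - (1-Pe)*log2(1-Pe) = -0.225*log2(0.225) - 0.775*log2(0.775) = 0.484201 + 0.284992 = 0.7692. Pe*log2(M-1) = 0.225*log2(56) = 1.306655. Bound = H(Pe) + Pe*log2(M-1) = 0.484201 + 0.284992 + 1.306655 = 2.0758

2.0758 bits


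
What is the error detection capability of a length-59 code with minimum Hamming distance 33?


Detection capability = d_min - 1 = 33 - 1 = 32

32 errors


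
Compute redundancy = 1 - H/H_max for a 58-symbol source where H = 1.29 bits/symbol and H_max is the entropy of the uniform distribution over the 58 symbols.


H_max = log2(K) = log2(58) = 5.858 bits/symbol. Redundancy = 1 - H/H_max = 1 - 1.29/5.858 = 1 - 0.2202 = 0.7798

0.7798


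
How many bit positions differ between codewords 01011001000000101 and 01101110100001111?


Count differing positions: . . ^ ^ . ^ ^ ^ ^ . . . . ^ . ^ . = 8 differences

8


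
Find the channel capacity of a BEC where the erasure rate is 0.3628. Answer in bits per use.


C = 1 - epsilon = 1 - 0.3628 = 0.6372

0.6372 bits


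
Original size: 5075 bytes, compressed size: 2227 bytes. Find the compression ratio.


Ratio = original / compressed = 5075 / 2227 = 2.2789

2.2789


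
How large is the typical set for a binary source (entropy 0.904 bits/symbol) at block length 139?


log2|A_typical| = nH = 139 * 0.904 = 125.656, so |A_typical| ~ 2^125.656 = 6.702e+37

6.702e+37


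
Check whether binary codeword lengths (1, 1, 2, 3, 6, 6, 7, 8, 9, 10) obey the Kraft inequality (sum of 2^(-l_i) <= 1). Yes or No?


Kraft sum = sum(2^(-l_i)) = 1.4209, need <= 1. Result: violated (a binary prefix-free code with these lengths cannot exist)

No


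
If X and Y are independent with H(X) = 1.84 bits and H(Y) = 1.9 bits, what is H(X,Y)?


For independent variables, H(X,Y) = H(X) + H(Y) = 1.84 + 1.9 = 3.74

3.74 bits


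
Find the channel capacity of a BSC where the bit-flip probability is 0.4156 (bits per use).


H(p) = -p*log2(p) - (1-p)*log2(1-p) = -0.4156*log2(0.4156) - 0.5844*log2(0.5844) = 0.526454 + 0.452894 = 0.9793. C = 1 - H(p) = 1 - 0.9793 = 0.0207

0.0207 bits


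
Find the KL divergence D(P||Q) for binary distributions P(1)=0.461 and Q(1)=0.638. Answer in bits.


KL = p*log2(p/q) + (1-p)*log2((1-p)/(1-q)) = 0.461*log2(0.461/0.638) + 0.539*log2(0.539/0.362) = 0.0934

0.0934 bits


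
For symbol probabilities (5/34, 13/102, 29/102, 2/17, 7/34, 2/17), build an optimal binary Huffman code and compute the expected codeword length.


Huffman construction (repeatedly merge the two least-probable nodes; each merge adds 1 bit to every symbol beneath it): 2/17 + 2/17 = 4/17; 13/102 + 5/34 = 14/51; 7/34 + 4/17 = 15/34; 14/51 + 29/102 = 19/34; 15/34 + 19/34 = 1. Resulting codeword lengths (in the order the probabilities were given): (3, 3, 2, 3, 2, 3). L_avg = sum(p_i * l_i) = 5/34*3 + 13/102*3 + 29/102*2 + 2/17*3 + 7/34*2 + 2/17*3 = 128/51 = 2.5098

2.5098 bits


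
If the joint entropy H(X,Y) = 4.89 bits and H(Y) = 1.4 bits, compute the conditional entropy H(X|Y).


H(X|Y) = H(X,Y) - H(Y) = 4.89 - 1.4 = 3.49

3.49 bits


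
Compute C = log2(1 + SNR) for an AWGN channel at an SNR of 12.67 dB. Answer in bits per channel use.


SNR_linear = 10^(12.67/10) = 18.4927; C = log2(1 + SNR_linear) = log2(1 + 18.4927) = 4.2849

4.2849 bits/channel use


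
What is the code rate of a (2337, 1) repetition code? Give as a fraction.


Rate = k/n = 1/2337

1/2337


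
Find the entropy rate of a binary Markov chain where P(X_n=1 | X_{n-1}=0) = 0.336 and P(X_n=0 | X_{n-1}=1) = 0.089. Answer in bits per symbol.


Stationary distribution: pi_0 = p10/(p01+p10) = 0.2094, pi_1 = 0.7906. Entropy rate H' = pi_0*H(p01) + pi_1*H(p10) = 0.2094*0.9209 + 0.7906*0.4331 = 0.5353

0.5353 bits/symbol


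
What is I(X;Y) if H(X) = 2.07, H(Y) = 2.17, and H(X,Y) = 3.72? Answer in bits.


I(X;Y) = H(X) + H(Y) - H(X,Y) = 2.07 + 2.17 - 3.72 = 0.52

0.52 bits


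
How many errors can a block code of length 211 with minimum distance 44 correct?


Correction capability = floor((d-1)/2) = floor((44-1)/2) = 21

21 errors


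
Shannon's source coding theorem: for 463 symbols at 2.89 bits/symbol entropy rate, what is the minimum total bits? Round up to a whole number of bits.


Minimum bits >= n * H = 463 * 2.89 = 1338.07, rounded up to a whole number of bits = 1339

1339 bits


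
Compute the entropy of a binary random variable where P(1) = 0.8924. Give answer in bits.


H = -p*log2(p) - (1-p)*log2(1-p). -0.8924*log2(0.8924) = 0.146566; -0.1076*log2(0.1076) = 0.346069. H = 0.146566 + 0.346069 = 0.4926

0.4926 bits


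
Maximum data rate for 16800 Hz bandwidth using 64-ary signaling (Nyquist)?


Rate = 2 * B * log2(M) = 2 * 16800 * 6.0 = 201600.0

201600.0 bps


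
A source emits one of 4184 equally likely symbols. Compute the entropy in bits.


H = log2(n) = log2(4184) = 12.0307

12.0307 bits


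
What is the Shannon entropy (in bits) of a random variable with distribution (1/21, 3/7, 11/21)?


H = -sum(p_i * log2(p_i)). Terms: -(1/21)*log2(1/21) = 0.209158; -(3/7)*log2(3/7) = 0.523882; -(11/21)*log2(11/21) = 0.488654. H = 0.209158 + 0.523882 + 0.488654 = 1.2217

1.2217 bits


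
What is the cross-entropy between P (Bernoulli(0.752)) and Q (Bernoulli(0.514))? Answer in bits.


H(P,Q) = -p*log2(q) - (1-p)*log2(1-q). -0.752*log2(0.514) = 0.722040; -0.248*log2(0.486) = 0.258161. H(P,Q) = 0.722040 + 0.258161 = 0.9802

0.9802 bits
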